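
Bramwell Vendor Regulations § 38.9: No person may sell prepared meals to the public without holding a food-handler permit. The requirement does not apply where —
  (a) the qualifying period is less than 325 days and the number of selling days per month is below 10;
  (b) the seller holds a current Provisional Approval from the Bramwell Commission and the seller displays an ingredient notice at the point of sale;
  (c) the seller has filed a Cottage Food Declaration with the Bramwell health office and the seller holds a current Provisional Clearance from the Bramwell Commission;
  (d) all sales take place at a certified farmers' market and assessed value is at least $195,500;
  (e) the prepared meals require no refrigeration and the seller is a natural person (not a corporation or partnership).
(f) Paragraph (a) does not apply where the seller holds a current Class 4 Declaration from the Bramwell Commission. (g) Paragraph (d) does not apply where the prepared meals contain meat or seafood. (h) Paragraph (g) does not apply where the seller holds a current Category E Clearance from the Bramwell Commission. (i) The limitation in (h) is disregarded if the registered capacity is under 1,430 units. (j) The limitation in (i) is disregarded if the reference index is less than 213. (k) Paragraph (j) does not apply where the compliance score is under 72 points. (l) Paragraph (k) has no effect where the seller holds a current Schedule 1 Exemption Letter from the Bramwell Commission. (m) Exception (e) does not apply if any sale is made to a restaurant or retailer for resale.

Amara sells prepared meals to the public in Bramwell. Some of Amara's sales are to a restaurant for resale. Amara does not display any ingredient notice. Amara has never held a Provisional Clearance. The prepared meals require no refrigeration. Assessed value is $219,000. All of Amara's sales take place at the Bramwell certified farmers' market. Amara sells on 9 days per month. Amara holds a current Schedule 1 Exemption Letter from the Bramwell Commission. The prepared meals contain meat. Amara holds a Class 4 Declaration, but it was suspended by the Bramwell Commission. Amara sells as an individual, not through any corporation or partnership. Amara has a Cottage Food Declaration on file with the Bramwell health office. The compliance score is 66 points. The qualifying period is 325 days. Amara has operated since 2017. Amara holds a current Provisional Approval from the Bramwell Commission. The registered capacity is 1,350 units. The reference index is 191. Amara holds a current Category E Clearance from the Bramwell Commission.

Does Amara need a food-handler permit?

Exception (a) requires that the qualifying period is less than 325 days; but the qualifying period is 325 days, not less than 325 days, so (a) is unavailable.
Exception (b) fails — no ingredient notice is displayed.
Exception (c) requires that the seller holds a current Provisional Clearance from the Bramwell Commission; but no current Provisional Clearance is held, so (c) is unavailable.
Exception (d)'s conditions are all satisfied: all sales are at a certified farmers' market; assessed value is $219,000, meeting the $195,500 threshold. Under paragraphs (g)–(l): (g) would limit (d) — the prepared meals contain meat — but (h) sets (g) aside: (h) operates against (g): a current Category E Clearance is held. (i) is engaged (the registered capacity is 1,350 units, under the 1,430 units limit), but is overridden by (j): (j) operates against (i): the reference index is 191, less than the 213 limit. (k) applies (the compliance score is 66 points, under the 72 points limit), but is set aside by (l): (l) operates against (k): a current Schedule 1 Exemption Letter is held. Exception (d) stands.
Exception (e) is satisfied on its face — the prepared meals are shelf-stable; the seller is a natural person. But applying paragraph (m): (m) operates against (e): some sales are to a restaurant for resale. So (e) is unavailable.

No — exception (d) applies; Amara is not required to hold a food-handler permit.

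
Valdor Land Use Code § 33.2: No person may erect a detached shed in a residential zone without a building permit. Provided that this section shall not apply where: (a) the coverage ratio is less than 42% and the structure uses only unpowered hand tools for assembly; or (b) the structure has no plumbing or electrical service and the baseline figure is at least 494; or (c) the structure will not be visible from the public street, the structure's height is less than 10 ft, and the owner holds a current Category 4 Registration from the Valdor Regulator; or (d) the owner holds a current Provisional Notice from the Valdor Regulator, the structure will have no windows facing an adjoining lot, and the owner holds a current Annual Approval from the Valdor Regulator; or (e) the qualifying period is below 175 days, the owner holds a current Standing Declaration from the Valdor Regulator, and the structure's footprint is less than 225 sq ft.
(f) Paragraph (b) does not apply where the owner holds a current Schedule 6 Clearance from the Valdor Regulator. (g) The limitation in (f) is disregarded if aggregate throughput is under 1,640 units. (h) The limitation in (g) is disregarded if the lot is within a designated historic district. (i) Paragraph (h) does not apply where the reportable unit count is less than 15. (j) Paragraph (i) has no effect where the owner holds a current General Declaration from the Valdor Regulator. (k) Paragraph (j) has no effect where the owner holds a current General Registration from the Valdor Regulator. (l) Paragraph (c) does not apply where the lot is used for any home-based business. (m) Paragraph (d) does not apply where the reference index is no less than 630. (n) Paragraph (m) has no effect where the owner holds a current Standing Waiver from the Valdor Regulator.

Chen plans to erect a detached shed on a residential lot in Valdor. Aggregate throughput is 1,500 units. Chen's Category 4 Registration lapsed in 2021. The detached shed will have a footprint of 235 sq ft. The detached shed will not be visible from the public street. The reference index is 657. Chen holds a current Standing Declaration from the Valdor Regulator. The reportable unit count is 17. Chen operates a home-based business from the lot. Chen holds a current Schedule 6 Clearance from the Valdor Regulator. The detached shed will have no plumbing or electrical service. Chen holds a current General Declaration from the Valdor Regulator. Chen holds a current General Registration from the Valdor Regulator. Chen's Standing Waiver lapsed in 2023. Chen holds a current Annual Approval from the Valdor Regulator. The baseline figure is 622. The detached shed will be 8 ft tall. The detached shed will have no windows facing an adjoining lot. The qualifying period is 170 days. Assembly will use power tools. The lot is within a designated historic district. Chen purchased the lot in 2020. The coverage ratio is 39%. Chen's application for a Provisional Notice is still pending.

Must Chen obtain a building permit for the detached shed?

Yes — Chen must obtain a building permit.

Exception (a) fails — assembly uses power tools.
Exception (b)'s conditions are all satisfied: there is no plumbing or electrical service; the baseline figure is 622, meeting the 494 threshold. But: (f) applies — a current Schedule 6 Clearance is held. (g) is triggered (aggregate throughput is 1,500 units, under the 1,640 units limit), but is overridden by (h): (h) applies — the lot is in a historic district. (i) does not operate here (the reportable unit count is 17, not less than 15), so (h) stands. So (b) is unavailable.
Exception (c) does not apply: the Category 4 Registration is not current.
Exception (d) does not apply: there is no Provisional Notice in force.
Exception (e) requires that the structure's footprint is less than 225 sq ft; but the structure's footprint is 235 sq ft, not less than 225 sq ft, so (e) is unavailable.
Every exception is unavailable, so the rule governs.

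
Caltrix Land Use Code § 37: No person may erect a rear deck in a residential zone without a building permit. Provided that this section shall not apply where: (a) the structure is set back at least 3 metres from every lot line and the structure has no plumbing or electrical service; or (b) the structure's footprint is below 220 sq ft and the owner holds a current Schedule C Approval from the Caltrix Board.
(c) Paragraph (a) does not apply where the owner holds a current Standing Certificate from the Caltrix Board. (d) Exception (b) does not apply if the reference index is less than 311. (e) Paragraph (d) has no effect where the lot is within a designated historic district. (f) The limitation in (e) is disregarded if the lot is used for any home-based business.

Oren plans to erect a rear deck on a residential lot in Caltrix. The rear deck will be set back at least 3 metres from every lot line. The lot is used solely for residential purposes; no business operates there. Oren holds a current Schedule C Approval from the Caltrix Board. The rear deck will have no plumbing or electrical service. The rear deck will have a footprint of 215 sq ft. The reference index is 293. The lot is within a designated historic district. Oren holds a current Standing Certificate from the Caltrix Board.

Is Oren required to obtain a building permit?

No — exception (b) applies; Oren does not need a building permit.

Exception (a)'s conditions are all satisfied: the setback is at least 3 m on every side; there is no plumbing or electrical service. Turning to paragraph (c): (c) is triggered — a current Standing Certificate is held. Exception (a) does not apply.
Exception (b) is satisfied on its face — the structure's footprint is 215 sq ft, below the 220 sq ft limit; a current Schedule C Approval is held. As to paragraphs (d)–(f): (d) is engaged (the reference index is 293, less than the 311 limit), but is itself disapplied by (e): (e) operates against (d): the lot is in a historic district. (f), which would lift (e), is inapplicable — the lot is solely residential. So (b) applies.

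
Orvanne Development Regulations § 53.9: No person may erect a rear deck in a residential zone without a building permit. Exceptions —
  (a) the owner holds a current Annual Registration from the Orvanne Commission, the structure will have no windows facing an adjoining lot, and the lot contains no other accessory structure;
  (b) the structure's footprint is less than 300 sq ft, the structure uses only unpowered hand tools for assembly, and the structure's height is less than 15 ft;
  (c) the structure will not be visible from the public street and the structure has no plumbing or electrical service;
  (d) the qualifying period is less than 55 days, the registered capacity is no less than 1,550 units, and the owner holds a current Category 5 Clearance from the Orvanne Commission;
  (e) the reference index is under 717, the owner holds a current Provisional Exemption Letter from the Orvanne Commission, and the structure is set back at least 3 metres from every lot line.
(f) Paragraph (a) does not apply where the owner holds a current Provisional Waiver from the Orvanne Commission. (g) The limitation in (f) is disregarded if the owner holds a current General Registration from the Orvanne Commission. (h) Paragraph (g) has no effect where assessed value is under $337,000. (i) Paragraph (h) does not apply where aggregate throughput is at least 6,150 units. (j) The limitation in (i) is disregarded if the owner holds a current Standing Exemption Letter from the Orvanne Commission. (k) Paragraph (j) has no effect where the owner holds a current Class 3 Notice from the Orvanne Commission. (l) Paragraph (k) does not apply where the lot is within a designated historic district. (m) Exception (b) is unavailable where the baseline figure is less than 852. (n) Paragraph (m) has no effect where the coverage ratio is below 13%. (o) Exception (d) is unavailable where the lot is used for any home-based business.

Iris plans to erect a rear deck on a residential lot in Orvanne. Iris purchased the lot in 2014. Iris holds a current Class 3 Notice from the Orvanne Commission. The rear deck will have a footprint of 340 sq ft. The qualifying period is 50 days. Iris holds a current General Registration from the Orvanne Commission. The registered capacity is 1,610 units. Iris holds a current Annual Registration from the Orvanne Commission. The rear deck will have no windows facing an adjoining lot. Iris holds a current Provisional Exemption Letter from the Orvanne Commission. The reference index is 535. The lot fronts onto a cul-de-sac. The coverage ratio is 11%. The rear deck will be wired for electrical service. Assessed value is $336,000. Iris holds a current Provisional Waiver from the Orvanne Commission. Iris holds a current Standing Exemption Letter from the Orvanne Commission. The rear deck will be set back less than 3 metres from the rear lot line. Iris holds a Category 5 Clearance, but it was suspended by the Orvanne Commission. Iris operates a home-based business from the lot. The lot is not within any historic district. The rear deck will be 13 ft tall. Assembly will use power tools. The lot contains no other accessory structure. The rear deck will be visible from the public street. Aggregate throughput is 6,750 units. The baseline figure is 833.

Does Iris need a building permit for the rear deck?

No — exception (a) applies; Iris does not need a building permit.

Exception (a): a current Annual Registration is held; no windows face an adjoining lot; the lot has no other accessory structure — every condition holds. Considering the limiting provisions: (f) would limit (a) — a current Provisional Waiver is held — but (g) sets (f) aside: (g) operates against (f): a current General Registration is held. (h) would limit (g) — assessed value is $336,000, under the $337,000 limit — but (i) sets (h) aside: (i) is engaged — aggregate throughput is 6,750 units, meeting the 6,150 units threshold. (j) would limit (i) — a current Standing Exemption Letter is held — but (k) sets (j) aside: (k) is engaged — a current Class 3 Notice is held. (l) is not triggered (the lot is not in a historic district), so (k) stands. So (a) applies.
Exception (b) requires that the structure's footprint is less than 300 sq ft; but the structure's footprint is 340 sq ft, not less than 300 sq ft, so (b) is unavailable.
Exception (c) fails — the structure will be visible from the street.
Exception (d) requires that the owner holds a current Category 5 Clearance from the Orvanne Commission; but the Category 5 Clearance is not current, so (d) is unavailable.
Exception (e) fails — the rear setback is under 3 m.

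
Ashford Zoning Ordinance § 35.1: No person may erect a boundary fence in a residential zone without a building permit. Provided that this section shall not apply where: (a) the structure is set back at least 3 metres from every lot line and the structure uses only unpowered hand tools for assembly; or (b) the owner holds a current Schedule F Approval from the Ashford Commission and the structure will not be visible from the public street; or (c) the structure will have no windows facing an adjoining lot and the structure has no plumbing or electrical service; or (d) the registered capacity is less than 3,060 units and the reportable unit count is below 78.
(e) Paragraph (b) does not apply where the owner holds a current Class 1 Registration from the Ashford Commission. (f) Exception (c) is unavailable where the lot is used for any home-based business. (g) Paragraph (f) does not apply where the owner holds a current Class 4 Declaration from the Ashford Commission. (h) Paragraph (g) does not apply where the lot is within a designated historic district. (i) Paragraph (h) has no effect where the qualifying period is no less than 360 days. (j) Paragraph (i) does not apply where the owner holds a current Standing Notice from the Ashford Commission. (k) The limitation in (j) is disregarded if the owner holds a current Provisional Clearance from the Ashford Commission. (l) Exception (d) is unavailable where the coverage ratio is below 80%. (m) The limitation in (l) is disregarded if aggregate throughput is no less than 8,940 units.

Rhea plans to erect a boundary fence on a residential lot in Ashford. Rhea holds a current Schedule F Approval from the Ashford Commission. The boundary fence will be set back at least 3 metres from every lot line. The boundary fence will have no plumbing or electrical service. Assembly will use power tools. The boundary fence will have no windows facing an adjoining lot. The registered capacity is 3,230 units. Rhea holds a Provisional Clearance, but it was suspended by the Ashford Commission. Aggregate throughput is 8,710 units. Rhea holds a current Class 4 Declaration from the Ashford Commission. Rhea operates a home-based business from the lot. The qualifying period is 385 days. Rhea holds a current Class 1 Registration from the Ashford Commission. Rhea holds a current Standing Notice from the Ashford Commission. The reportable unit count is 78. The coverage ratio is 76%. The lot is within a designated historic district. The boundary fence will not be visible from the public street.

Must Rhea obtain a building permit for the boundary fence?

Yes — Rhea must obtain a building permit.

Exception (a) does not apply: assembly uses power tools.
Exception (b)'s conditions are all satisfied: a current Schedule F Approval is held; the structure will not be visible from the street. But applying paragraph (e): (e) is triggered — a current Class 1 Registration is held. So (b) is unavailable.
Exception (c)'s conditions are all satisfied: no windows face an adjoining lot; there is no plumbing or electrical service. However, paragraphs (f)–(k) must be considered: (f) is triggered — a home-based business operates on the lot. (g) is engaged (a current Class 4 Declaration is held), but is displaced by (h): (h) operates — the lot is in a historic district. (i) would limit (h) — the qualifying period is 385 days, meeting the 360 days threshold — but (j) sets (i) aside: (j) applies — a current Standing Notice is held. (k) does not operate here (there is no Provisional Clearance in force), so (j) stands. So (c) is unavailable.
Exception (d) does not apply: the registered capacity is 3,230 units, not less than 3,060 units.
No exception displaces § 35.1.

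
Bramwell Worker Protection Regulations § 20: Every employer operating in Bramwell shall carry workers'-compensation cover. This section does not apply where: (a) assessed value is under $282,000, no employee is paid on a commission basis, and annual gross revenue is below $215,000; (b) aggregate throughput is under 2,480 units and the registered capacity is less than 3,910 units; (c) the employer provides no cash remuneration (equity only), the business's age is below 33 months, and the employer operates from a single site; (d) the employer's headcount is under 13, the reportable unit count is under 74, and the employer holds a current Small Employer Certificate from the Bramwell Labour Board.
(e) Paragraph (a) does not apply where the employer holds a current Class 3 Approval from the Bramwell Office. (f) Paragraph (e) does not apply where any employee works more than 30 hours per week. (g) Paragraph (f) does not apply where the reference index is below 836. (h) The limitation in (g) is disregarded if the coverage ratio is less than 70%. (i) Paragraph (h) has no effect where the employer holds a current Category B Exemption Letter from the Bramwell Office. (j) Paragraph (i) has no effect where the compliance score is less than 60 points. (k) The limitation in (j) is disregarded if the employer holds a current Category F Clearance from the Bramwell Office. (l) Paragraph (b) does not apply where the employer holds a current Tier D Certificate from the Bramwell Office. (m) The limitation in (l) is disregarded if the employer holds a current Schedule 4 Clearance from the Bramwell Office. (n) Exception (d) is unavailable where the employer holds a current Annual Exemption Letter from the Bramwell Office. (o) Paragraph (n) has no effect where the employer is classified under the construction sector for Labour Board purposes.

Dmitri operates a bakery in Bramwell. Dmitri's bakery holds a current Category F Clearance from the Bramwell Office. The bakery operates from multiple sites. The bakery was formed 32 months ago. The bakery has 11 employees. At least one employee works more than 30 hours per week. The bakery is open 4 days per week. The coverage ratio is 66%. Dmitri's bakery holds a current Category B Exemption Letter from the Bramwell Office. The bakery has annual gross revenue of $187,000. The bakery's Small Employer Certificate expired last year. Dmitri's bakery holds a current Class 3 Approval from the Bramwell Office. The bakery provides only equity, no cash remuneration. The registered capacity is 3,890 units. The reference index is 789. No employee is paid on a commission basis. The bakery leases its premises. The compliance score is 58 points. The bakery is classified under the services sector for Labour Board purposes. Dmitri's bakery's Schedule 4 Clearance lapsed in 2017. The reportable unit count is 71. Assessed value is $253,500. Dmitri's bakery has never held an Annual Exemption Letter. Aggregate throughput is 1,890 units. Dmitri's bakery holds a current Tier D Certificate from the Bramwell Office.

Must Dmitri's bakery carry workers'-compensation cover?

Yes — Dmitri's bakery must carry workers'-compensation cover.

Exception (a) is satisfied on its face — assessed value is $253,500, under the $282,000 limit; no employee is paid on commission; annual gross revenue is $187,000, below the $215,000 limit. But applying paragraphs (e)–(k): (e) operates against (a): a current Class 3 Approval is held. (f) would limit (e) — at least one employee exceeds 30 hours/week — but (g) sets (f) aside: (g) operates against (f): the reference index is 789, below the 836 limit. (h) operates (the coverage ratio is 66%, less than the 70% limit), but is set aside by (i): (i) is engaged — a current Category B Exemption Letter is held. (j) would limit (i) — the compliance score is 58 points, less than the 60 points limit — but (k) sets (j) aside: (k) operates against (j): a current Category F Clearance is held. (a) is therefore removed.
Exception (b) is satisfied on its face — aggregate throughput is 1,890 units, under the 2,480 units limit; the registered capacity is 3,890 units, less than the 3,910 units limit. But: (l) applies — a current Tier D Certificate is held. (m), which would lift (l), does not operate here — the Schedule 4 Clearance is not current. (b) is therefore removed.
Exception (c) requires that the employer operates from a single site; but the employer operates from multiple sites, so (c) is unavailable.
Exception (d) requires that the employer holds a current Small Employer Certificate from the Bramwell Labour Board; but the Small Employer Certificate has expired, so (d) is unavailable.
Every exception is unavailable, so the rule governs.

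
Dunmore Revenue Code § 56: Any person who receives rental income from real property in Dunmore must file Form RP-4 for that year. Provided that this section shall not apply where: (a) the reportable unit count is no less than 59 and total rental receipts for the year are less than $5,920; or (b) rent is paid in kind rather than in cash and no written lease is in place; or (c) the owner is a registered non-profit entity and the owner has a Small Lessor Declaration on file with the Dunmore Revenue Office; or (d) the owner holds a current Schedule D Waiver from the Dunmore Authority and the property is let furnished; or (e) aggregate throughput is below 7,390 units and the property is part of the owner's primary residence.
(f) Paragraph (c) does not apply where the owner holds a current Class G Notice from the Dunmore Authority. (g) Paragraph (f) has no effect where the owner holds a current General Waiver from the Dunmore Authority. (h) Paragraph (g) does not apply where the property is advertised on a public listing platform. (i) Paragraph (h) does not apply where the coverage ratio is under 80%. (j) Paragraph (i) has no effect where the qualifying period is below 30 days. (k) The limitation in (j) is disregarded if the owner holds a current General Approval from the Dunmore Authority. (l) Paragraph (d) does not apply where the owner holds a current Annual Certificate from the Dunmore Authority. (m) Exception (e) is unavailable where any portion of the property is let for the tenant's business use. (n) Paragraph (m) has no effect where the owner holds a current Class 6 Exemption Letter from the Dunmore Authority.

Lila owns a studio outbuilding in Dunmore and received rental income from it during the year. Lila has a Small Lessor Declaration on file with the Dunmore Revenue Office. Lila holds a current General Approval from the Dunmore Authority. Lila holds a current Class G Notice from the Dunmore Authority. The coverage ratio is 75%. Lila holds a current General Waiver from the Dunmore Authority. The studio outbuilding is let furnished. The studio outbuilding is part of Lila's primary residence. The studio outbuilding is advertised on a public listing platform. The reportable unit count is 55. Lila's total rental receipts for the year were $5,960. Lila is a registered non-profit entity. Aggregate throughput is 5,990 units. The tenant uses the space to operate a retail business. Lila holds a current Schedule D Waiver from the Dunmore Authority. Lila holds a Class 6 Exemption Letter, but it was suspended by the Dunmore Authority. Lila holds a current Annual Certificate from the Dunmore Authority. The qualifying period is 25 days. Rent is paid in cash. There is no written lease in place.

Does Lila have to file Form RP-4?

Exception (a) requires that the reportable unit count is no less than 59; but the reportable unit count is 55, short of 59, so (a) is unavailable.
Exception (b) fails — rent is paid in cash.
Exception (c) is satisfied on its face — Lila is a registered non-profit; a Small Lessor Declaration is on file. As to paragraphs (f)–(k): (f) would limit (c) — a current Class G Notice is held — but (g) sets (f) aside: (g) operates against (f): a current General Waiver is held. (h) applies (the property is publicly advertised), but is itself disapplied by (i): (i) is engaged — the coverage ratio is 75%, under the 80% limit. (j) applies (the qualifying period is 25 days, below the 30 days limit), but is set aside by (k): (k) operates against (j): a current General Approval is held. Exception (c) stands.
Exception (d) is satisfied on its face — a current Schedule D Waiver is held; the property is let furnished. However, paragraph (l) must be considered: (l) operates — a current Annual Certificate is held. (d) is therefore removed.
All of (e)'s requirements are met (aggregate throughput is 5,990 units, below the 7,390 units limit; the studio outbuilding is part of the primary residence). However, paragraphs (m)–(n) must be considered: (m) is engaged — the space is let for business use. (n) does not operate here (the Class 6 Exemption Letter is not current), so (m) stands. Exception (e) does not apply.

No — exception (c) applies; Lila is not required to file Form RP-4.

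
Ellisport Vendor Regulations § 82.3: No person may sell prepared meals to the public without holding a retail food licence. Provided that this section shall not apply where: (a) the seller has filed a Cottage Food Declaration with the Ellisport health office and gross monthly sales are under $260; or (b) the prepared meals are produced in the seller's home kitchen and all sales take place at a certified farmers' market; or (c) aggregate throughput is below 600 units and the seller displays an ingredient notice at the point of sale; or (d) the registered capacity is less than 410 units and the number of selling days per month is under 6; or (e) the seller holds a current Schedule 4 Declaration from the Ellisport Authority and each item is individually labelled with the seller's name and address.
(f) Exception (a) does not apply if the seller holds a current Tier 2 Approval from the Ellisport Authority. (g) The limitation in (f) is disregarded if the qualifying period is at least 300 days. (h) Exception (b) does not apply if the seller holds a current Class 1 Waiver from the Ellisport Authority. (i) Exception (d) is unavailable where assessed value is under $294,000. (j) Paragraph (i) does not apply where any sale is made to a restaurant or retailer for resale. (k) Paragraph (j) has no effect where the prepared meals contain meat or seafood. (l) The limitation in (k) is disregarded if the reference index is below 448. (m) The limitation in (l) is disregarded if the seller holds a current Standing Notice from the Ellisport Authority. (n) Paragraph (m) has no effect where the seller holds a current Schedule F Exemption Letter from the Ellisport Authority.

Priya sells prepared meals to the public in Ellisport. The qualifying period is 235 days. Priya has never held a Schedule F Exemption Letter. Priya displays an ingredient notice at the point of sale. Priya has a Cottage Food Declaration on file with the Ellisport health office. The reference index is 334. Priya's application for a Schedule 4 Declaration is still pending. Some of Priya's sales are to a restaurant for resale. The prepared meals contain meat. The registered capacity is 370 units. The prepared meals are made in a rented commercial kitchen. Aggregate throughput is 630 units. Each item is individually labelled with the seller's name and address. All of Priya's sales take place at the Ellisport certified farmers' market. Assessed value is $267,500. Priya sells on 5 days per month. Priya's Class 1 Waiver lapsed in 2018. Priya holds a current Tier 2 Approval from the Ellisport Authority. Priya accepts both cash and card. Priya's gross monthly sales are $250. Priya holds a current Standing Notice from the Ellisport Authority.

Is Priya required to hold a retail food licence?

Yes — Priya must hold a retail food licence.

Exception (a) is satisfied on its face — a Cottage Food Declaration is on file; gross monthly sales are $250, under the $260 limit. But applying paragraphs (f)–(g): (f) operates against (a): a current Tier 2 Approval is held. (g), which would lift (f), is not engaged — the qualifying period is 235 days, short of 300 days. Exception (a) does not apply.
Exception (b) does not apply: the prepared meals are made in a commercial kitchen, not a home kitchen.
Exception (c) fails — aggregate throughput is 630 units, not below 600 units.
Exception (d)'s conditions are all satisfied: the registered capacity is 370 units, less than the 410 units limit; the number of selling days per month is 5, under the 6 limit. But applying paragraphs (i)–(n): (i) operates — assessed value is $267,500, under the $294,000 limit. (j) would limit (i) — some sales are to a restaurant for resale — but (k) sets (j) aside: (k) is engaged — the prepared meals contain meat. (l) is engaged (the reference index is 334, below the 448 limit), but yields to (m): (m) operates against (l): a current Standing Notice is held. (n), which would lift (m), is not triggered — no current Schedule F Exemption Letter is held. So (d) is unavailable.
Exception (e) does not apply: there is no Schedule 4 Declaration in force.
No exception applies. The general rule governs.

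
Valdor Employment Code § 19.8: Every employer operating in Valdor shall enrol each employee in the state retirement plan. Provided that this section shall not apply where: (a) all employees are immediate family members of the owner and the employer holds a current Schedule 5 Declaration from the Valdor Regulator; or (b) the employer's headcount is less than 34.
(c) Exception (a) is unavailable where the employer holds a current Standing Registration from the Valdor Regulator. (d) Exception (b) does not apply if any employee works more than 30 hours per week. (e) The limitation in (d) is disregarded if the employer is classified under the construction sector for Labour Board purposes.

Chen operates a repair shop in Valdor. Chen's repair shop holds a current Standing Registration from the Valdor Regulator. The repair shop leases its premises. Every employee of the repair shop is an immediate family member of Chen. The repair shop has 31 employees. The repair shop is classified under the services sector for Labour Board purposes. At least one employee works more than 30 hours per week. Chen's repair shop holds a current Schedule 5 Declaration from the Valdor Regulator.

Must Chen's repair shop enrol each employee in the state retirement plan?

Yes — Chen's repair shop must enrol each employee in the state retirement plan.

Exception (a) is satisfied on its face — every employee is an immediate family member; a current Schedule 5 Declaration is held. But applying paragraph (c): (c) operates against (a): a current Standing Registration is held. Exception (a) does not apply.
All of (b)'s requirements are met (the employer's headcount is 31, less than the 34 limit). However, paragraphs (d)–(e) must be considered: (d) operates — at least one employee exceeds 30 hours/week. (e), which would lift (d), is not engaged — the repair shop is classified under the services sector. Exception (b) does not apply.
No exception displaces § 19.8.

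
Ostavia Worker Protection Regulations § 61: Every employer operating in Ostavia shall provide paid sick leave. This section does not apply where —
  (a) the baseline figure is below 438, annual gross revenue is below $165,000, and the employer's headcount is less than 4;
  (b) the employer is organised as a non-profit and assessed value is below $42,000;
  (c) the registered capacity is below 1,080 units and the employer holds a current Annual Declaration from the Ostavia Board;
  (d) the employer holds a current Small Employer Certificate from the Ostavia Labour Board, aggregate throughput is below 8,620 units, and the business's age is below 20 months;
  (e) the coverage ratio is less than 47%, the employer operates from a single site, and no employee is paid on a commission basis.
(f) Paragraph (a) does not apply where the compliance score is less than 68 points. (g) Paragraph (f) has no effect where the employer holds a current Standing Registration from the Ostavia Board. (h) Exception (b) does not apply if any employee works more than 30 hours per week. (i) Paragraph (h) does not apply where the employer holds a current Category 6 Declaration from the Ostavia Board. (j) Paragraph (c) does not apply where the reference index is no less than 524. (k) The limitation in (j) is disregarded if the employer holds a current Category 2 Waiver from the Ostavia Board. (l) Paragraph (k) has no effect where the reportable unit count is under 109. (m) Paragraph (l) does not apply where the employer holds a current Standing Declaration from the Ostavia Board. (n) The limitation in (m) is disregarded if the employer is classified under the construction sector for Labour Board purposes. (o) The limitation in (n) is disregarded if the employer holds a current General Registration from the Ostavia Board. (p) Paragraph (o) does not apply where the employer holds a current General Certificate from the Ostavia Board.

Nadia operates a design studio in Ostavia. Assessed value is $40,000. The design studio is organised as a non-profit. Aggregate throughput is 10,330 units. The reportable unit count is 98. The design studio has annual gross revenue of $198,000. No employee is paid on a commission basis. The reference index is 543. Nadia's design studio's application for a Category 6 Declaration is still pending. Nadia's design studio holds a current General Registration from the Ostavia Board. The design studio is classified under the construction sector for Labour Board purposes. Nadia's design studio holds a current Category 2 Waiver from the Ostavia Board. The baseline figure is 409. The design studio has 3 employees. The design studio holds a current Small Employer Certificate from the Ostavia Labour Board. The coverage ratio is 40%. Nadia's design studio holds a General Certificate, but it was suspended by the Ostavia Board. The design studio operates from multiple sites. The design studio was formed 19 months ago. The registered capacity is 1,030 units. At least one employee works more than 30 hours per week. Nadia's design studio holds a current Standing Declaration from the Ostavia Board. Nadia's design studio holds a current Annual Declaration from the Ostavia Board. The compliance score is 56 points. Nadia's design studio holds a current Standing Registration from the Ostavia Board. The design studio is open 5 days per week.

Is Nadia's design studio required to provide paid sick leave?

Exception (a) requires that annual gross revenue is below $165,000; but annual gross revenue is $198,000, not below $165,000, so (a) is unavailable.
All of (b)'s requirements are met (the employer is a non-profit; assessed value is $40,000, below the $42,000 limit). But: (h) operates against (b): at least one employee exceeds 30 hours/week. (i) is inapplicable (no current Category 6 Declaration is held), so (h) stands. (b) is therefore removed.
Exception (c) is satisfied on its face — the registered capacity is 1,030 units, below the 1,080 units limit; a current Annual Declaration is held. Considering the limiting provisions: (j) would limit (c) — the reference index is 543, meeting the 524 threshold — but (k) sets (j) aside: (k) operates against (j): a current Category 2 Waiver is held. (l) operates (the reportable unit count is 98, under the 109 limit), but is overridden by (m): (m) operates against (l): a current Standing Declaration is held. (n) applies (the design studio is classified under the construction sector), but is displaced by (o): (o) operates against (n): a current General Registration is held. (p), which would lift (o), is not engaged — no current General Certificate is held. (c) remains available.
Exception (d) fails — aggregate throughput is 10,330 units, not below 8,620 units.
Exception (e) requires that the employer operates from a single site; but the employer operates from multiple sites, so (e) is unavailable.

No — exception (c) applies; Nadia's design studio is not required to provide paid sick leave.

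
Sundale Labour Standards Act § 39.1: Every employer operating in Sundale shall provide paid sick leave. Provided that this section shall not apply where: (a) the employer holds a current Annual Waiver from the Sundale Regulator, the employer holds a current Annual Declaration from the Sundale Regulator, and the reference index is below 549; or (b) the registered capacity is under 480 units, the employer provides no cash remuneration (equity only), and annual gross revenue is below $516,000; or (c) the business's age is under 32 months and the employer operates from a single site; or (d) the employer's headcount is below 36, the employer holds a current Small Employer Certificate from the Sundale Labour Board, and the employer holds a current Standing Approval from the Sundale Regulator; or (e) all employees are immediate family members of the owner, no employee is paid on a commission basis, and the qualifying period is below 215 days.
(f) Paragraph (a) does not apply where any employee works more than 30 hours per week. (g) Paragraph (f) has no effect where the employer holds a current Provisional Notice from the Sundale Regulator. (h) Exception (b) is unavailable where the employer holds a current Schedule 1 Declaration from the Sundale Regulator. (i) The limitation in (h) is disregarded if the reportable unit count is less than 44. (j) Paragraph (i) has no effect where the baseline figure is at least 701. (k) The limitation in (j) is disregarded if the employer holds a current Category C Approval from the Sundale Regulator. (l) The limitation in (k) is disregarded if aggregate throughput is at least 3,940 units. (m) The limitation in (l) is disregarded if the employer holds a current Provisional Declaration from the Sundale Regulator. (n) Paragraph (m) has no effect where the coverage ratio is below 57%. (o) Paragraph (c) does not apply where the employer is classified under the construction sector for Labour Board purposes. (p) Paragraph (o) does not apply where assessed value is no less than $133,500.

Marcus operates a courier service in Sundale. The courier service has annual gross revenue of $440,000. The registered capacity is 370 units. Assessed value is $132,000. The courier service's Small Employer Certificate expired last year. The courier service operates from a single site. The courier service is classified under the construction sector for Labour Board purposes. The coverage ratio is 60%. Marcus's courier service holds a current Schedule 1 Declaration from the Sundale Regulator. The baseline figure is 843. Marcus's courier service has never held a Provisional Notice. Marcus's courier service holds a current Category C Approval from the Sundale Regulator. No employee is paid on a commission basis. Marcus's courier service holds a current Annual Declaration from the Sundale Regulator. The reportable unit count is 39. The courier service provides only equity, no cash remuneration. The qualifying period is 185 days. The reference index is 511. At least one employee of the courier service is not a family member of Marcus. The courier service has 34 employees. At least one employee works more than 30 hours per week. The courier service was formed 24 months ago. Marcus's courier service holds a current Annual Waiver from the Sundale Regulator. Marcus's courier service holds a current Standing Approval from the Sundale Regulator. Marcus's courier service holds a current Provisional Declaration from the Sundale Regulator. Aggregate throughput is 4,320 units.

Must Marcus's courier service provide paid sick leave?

All of (a)'s requirements are met (a current Annual Waiver is held; a current Annual Declaration is held; the reference index is 511, below the 549 limit). But applying paragraphs (f)–(g): (f) operates against (a): at least one employee exceeds 30 hours/week. (g), which would lift (f), is inapplicable — the Provisional Notice is not current. So (a) is unavailable.
Exception (b) is satisfied on its face — the registered capacity is 370 units, under the 480 units limit; remuneration is equity-only; annual gross revenue is $440,000, below the $516,000 limit. As to paragraphs (h)–(n): (h) would limit (b) — a current Schedule 1 Declaration is held — but (i) sets (h) aside: (i) operates against (h): the reportable unit count is 39, less than the 44 limit. (j) would limit (i) — the baseline figure is 843, meeting the 701 threshold — but (k) sets (j) aside: (k) operates against (j): a current Category C Approval is held. (l) would limit (k) — aggregate throughput is 4,320 units, meeting the 3,940 units threshold — but (m) sets (l) aside: (m) is triggered — a current Provisional Declaration is held. (n) is not engaged (the coverage ratio is 60%, not below 57%), so (m) stands. Exception (b) stands.
All of (c)'s requirements are met (the business's age is 24 months, under the 32 months limit; the employer operates from a single site). But applying paragraphs (o)–(p): (o) applies — the courier service is classified under the construction sector. (p), which would lift (o), does not operate here — assessed value is $132,000, short of $133,500. Exception (c) does not apply.
Exception (d) fails — the Small Employer Certificate has expired.
Exception (e) does not apply: at least one employee is not a family member.

No — exception (b) applies; Marcus's courier service is not required to provide paid sick leave.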